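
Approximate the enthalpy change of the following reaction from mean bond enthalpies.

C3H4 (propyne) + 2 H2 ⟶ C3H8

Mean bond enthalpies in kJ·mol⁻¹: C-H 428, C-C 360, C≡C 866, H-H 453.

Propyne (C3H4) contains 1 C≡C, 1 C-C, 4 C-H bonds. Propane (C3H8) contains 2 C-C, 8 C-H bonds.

Bonds broken (reactants):
  C≡C: 1 × 866 = 866
  C-C: 1 × 360 = 360
  C-H: 4 × 428 = 1712
  H-H: 2 × 453 = 906
  Σ(broken) = 3844 kJ
Bonds formed (products):
  C-C: 2 × 360 = 720
  C-H: 8 × 428 = 3424
  Σ(formed) = 4144 kJ
ΔH = Σ(broken) − Σ(formed) = 3844 − 4144 = −300 kJ

ΔH ≈ −300 kJ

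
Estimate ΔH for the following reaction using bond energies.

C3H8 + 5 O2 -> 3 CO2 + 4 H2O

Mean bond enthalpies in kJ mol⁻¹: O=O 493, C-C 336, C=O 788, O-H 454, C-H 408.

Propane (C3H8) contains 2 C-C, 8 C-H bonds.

Bonds broken (reactants):
  C-C: 2 × 336 = 672
  C-H: 8 × 408 = 3264
  O=O: 5 × 493 = 2465
  Σ(broken) = 6401 kJ
Bonds formed (products):
  C=O: 6 × 788 = 4728
  O-H: 8 × 454 = 3632
  Σ(formed) = 8360 kJ
ΔH = Σ(broken) − Σ(formed) = 6401 − 8360 = −1959 kJ

ΔH ≈ −1959 kJ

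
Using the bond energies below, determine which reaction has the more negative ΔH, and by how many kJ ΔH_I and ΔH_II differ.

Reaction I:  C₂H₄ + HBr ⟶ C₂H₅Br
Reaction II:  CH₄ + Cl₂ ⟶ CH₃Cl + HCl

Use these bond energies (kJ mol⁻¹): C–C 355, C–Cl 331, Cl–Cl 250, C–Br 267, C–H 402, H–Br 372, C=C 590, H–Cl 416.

Reaction I:
  Bonds broken (reactants):
    C–H: 4 × 402 = 1608
    C=C: 1 × 590 = 590
    H–Br: 1 × 372 = 372
    Σ(broken) = 2570 kJ
  Bonds formed (products):
    C–Br: 1 × 267 = 267
    C–C: 1 × 355 = 355
    C–H: 5 × 402 = 2010
    Σ(formed) = 2632 kJ
  ΔH_I = 2570 − 2632 = −62 kJ
Reaction II:
  Bonds broken (reactants):
    C–H: 4 × 402 = 1608
    Cl–Cl: 1 × 250 = 250
    Σ(broken) = 1858 kJ
  Bonds formed (products):
    C–Cl: 1 × 331 = 331
    C–H: 3 × 402 = 1206
    H–Cl: 1 × 416 = 416
    Σ(formed) = 1953 kJ
  ΔH_II = 1858 − 1953 = −95 kJ
ΔH_I − ΔH_II = +33 kJ, so reaction II has the more negative ΔH; |ΔH_I − ΔH_II| = 33 kJ.

Reaction II, by 33 kJ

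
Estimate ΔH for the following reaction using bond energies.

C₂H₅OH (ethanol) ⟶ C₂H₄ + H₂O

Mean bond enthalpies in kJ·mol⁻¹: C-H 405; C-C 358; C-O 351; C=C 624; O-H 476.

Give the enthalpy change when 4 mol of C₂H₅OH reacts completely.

Bonds broken (reactants):
  C-C: 1 × 358 = 358
  C-H: 5 × 405 = 2025
  C-O: 1 × 351 = 351
  O-H: 1 × 476 = 476
  Σ(broken) = 3210 kJ
Bonds formed (products):
  C-H: 4 × 405 = 1620
  C=C: 1 × 624 = 624
  O-H: 2 × 476 = 952
  Σ(formed) = 3196 kJ
ΔH = Σ(broken) − Σ(formed) = 3210 − 3196 = +14 kJ
For 4× the reaction as written: 4 × (+14) = +56 kJ

ΔH = +56 kJ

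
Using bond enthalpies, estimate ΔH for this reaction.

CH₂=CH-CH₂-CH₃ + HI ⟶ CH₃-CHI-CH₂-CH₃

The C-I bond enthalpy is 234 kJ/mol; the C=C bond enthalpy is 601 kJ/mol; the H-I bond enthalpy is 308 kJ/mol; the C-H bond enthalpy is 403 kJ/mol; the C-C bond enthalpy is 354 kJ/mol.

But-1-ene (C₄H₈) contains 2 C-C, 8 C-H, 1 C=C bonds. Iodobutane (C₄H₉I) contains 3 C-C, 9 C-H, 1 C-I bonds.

ΔH ≈ −82 kJ

Bonds broken (reactants):
  C-C: 2 × 354 = 708
  C-H: 8 × 403 = 3224
  C=C: 1 × 601 = 601
  H-I: 1 × 308 = 308
  Σ(broken) = 4841 kJ
Bonds formed (products):
  C-C: 3 × 354 = 1062
  C-H: 9 × 403 = 3627
  C-I: 1 × 234 = 234
  Σ(formed) = 4923 kJ
ΔH = Σ(broken) − Σ(formed) = 4841 − 4923 = −82 kJ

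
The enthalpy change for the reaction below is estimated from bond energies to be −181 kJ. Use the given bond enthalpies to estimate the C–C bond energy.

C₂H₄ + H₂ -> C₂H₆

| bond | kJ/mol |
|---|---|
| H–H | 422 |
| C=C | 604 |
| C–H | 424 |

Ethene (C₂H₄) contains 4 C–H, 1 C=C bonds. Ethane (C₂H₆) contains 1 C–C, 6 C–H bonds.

D(C–C) ≈ 359 kJ/mol

Let D be the C–C bond energy.
Σ(broken) = 4×424 + 1×604 + 1×422 = 2722
Σ(formed) = 1×D + 6×424 = 2544 + D
ΔH = Σ(broken) − Σ(formed) = (2722) − (2544 + D) = +178 − D
Setting this equal to −181 kJ gives D = 359 kJ/mol.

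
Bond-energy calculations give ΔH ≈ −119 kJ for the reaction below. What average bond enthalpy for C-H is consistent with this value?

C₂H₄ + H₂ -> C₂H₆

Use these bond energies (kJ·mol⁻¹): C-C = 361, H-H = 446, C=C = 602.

Let D be the C-H bond energy.
Σ(broken) = 4×D + 1×602 + 1×446 = 1048 + 4D
Σ(formed) = 1×361 + 6×D = 361 + 6D
ΔH = Σ(broken) − Σ(formed) = (1048 + 4D) − (361 + 6D) = +687 − 2D
Setting this equal to −119 kJ gives 2D = 806, so D = 403 kJ/mol.

D(C-H) ≈ 403 kJ/mol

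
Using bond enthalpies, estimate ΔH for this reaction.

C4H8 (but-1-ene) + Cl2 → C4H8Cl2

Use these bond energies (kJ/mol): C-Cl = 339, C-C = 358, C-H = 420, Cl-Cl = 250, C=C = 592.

ΔH ≈ −194 kJ

Bonds broken (reactants):
  C-C: 2 × 358 = 716
  C-H: 8 × 420 = 3360
  C=C: 1 × 592 = 592
  Cl-Cl: 1 × 250 = 250
  Σ(broken) = 4918 kJ
Bonds formed (products):
  C-C: 3 × 358 = 1074
  C-Cl: 2 × 339 = 678
  C-H: 8 × 420 = 3360
  Σ(formed) = 5112 kJ
ΔH = Σ(broken) − Σ(formed) = 4918 − 5112 = −194 kJ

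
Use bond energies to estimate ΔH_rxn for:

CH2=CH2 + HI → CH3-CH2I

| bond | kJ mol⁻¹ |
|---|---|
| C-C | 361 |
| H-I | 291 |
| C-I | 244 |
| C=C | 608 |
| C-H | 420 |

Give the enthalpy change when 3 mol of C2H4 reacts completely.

ΔH = −378 kJ

Bonds broken (reactants):
  C-H: 4 × 420 = 1680
  C=C: 1 × 608 = 608
  H-I: 1 × 291 = 291
  Σ(broken) = 2579 kJ
Bonds formed (products):
  C-C: 1 × 361 = 361
  C-H: 5 × 420 = 2100
  C-I: 1 × 244 = 244
  Σ(formed) = 2705 kJ
ΔH = Σ(broken) − Σ(formed) = 2579 − 2705 = −126 kJ
For 3× the reaction as written: 3 × (−126) = −378 kJ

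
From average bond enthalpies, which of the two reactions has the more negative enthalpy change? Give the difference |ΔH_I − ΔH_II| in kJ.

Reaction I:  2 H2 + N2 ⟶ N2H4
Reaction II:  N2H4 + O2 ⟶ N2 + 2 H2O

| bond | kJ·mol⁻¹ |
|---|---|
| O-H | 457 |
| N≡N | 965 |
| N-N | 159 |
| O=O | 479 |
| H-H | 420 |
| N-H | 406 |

Reaction I:
  Bonds broken (reactants):
    H-H: 2 × 420 = 840
    N≡N: 1 × 965 = 965
    Σ(broken) = 1805 kJ
  Bonds formed (products):
    N-H: 4 × 406 = 1624
    N-N: 1 × 159 = 159
    Σ(formed) = 1783 kJ
  ΔH_I = 1805 − 1783 = +22 kJ
Reaction II:
  Bonds broken (reactants):
    N-H: 4 × 406 = 1624
    N-N: 1 × 159 = 159
    O=O: 1 × 479 = 479
    Σ(broken) = 2262 kJ
  Bonds formed (products):
    N≡N: 1 × 965 = 965
    O-H: 4 × 457 = 1828
    Σ(formed) = 2793 kJ
  ΔH_II = 2262 − 2793 = −531 kJ
ΔH_I − ΔH_II = +553 kJ, so reaction II has the more negative ΔH; |ΔH_I − ΔH_II| = 553 kJ.

Reaction II, by 553 kJ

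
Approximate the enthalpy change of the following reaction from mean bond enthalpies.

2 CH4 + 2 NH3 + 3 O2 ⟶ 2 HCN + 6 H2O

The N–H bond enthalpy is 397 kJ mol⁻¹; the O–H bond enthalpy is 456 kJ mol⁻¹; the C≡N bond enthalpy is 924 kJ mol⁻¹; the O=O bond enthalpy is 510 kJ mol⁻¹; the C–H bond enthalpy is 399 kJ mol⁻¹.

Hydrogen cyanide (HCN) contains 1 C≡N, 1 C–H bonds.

ΔH ≈ −1014 kJ

Bonds broken (reactants):
  C–H: 8 × 399 = 3192
  N–H: 6 × 397 = 2382
  O=O: 3 × 510 = 1530
  Σ(broken) = 7104 kJ
Bonds formed (products):
  C≡N: 2 × 924 = 1848
  C–H: 2 × 399 = 798
  O–H: 12 × 456 = 5472
  Σ(formed) = 8118 kJ
ΔH = Σ(broken) − Σ(formed) = 7104 − 8118 = −1014 kJ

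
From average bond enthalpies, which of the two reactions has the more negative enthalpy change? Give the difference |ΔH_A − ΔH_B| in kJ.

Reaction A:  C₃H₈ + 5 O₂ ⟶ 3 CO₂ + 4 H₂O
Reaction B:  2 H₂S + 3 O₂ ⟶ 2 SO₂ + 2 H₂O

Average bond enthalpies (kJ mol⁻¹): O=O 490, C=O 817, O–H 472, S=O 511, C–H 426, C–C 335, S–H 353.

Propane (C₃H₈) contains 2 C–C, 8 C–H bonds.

Reaction A:
  Bonds broken (reactants):
    C–C: 2 × 335 = 670
    C–H: 8 × 426 = 3408
    O=O: 5 × 490 = 2450
    Σ(broken) = 6528 kJ
  Bonds formed (products):
    C=O: 6 × 817 = 4902
    O–H: 8 × 472 = 3776
    Σ(formed) = 8678 kJ
  ΔH_A = 6528 − 8678 = −2150 kJ
Reaction B:
  Bonds broken (reactants):
    O=O: 3 × 490 = 1470
    S–H: 4 × 353 = 1412
    Σ(broken) = 2882 kJ
  Bonds formed (products):
    O–H: 4 × 472 = 1888
    S=O: 4 × 511 = 2044
    Σ(formed) = 3932 kJ
  ΔH_B = 2882 − 3932 = −1050 kJ
ΔH_A − ΔH_B = −1100 kJ, so reaction A has the more negative ΔH; |ΔH_A − ΔH_B| = 1100 kJ.

Reaction A, by 1100 kJ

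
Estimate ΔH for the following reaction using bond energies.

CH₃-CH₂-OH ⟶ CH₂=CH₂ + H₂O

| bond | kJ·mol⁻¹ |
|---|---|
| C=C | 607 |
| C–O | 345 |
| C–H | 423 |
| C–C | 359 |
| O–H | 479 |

ΔH ≈ +41 kJ

Bonds broken (reactants):
  C–C: 1 × 359 = 359
  C–H: 5 × 423 = 2115
  C–O: 1 × 345 = 345
  O–H: 1 × 479 = 479
  Σ(broken) = 3298 kJ
Bonds formed (products):
  C–H: 4 × 423 = 1692
  C=C: 1 × 607 = 607
  O–H: 2 × 479 = 958
  Σ(formed) = 3257 kJ
ΔH = Σ(broken) − Σ(formed) = 3298 − 3257 = +41 kJ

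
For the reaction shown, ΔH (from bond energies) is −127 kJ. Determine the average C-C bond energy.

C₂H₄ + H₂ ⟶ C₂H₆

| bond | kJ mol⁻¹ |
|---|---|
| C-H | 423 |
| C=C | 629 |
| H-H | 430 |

D(C-C) ≈ 340 kJ/mol

Let D be the C-C bond energy.
Σ(broken) = 4×423 + 1×629 + 1×430 = 2751
Σ(formed) = 1×D + 6×423 = 2538 + D
ΔH = Σ(broken) − Σ(formed) = (2751) − (2538 + D) = +213 − D
Setting this equal to −127 kJ gives D = 340 kJ/mol.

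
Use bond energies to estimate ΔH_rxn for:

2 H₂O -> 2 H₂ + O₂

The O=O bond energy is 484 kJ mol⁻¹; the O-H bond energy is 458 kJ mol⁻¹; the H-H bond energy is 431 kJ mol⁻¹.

Bonds broken (reactants):
  O-H: 4 × 458 = 1832
  Σ(broken) = 1832 kJ
Bonds formed (products):
  H-H: 2 × 431 = 862
  O=O: 1 × 484 = 484
  Σ(formed) = 1346 kJ
ΔH = Σ(broken) − Σ(formed) = 1832 − 1346 = +486 kJ

ΔH ≈ +486 kJ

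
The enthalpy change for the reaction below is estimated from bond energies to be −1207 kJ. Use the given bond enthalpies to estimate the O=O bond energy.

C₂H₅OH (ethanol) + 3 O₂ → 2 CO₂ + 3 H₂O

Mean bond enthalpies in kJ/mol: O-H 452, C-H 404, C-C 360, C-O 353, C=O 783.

D(O=O) ≈ 484 kJ/mol

Let D be the O=O bond energy.
Σ(broken) = 1×360 + 5×404 + 1×353 + 1×452 + 3×D = 3185 + 3D
Σ(formed) = 4×783 + 6×452 = 5844
ΔH = Σ(broken) − Σ(formed) = (3185 + 3D) − (5844) = −2659 + 3D
Setting this equal to −1207 kJ gives 3D = 1452, so D = 484 kJ/mol.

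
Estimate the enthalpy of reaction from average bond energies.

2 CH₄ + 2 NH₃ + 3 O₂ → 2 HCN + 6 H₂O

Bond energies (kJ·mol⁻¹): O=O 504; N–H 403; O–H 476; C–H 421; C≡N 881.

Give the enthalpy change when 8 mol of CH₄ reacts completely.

Bonds broken (reactants):
  C–H: 8 × 421 = 3368
  N–H: 6 × 403 = 2418
  O=O: 3 × 504 = 1512
  Σ(broken) = 7298 kJ
Bonds formed (products):
  C≡N: 2 × 881 = 1762
  C–H: 2 × 421 = 842
  O–H: 12 × 476 = 5712
  Σ(formed) = 8316 kJ
ΔH = Σ(broken) − Σ(formed) = 7298 − 8316 = −1018 kJ
For 4× the reaction as written: 4 × (−1018) = −4072 kJ

ΔH = −4072 kJ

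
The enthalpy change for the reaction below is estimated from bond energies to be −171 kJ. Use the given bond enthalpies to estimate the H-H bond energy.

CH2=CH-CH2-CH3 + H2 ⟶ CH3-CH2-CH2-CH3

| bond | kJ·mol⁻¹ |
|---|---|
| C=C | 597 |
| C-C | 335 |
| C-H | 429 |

D(H-H) ≈ 425 kJ/mol

Let D be the H-H bond energy.
Σ(broken) = 2×335 + 8×429 + 1×597 + 1×D = 4699 + D
Σ(formed) = 3×335 + 10×429 = 5295
ΔH = Σ(broken) − Σ(formed) = (4699 + D) − (5295) = −596 + D
Setting this equal to −171 kJ gives D = 425 kJ/mol.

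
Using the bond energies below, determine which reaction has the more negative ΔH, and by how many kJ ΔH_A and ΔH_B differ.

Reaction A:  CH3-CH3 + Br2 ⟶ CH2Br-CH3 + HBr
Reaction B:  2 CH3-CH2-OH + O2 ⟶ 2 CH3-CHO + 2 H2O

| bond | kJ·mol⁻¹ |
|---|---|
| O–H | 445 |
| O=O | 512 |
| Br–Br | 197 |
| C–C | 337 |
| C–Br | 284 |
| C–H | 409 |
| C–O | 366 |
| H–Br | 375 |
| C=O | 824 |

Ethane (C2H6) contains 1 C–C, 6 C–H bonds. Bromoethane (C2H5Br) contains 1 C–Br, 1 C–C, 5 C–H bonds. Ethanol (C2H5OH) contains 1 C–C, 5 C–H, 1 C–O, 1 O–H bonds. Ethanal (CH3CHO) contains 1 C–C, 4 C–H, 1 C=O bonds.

Reaction B, by 423 kJ

Reaction A:
  Bonds broken (reactants):
    Br–Br: 1 × 197 = 197
    C–C: 1 × 337 = 337
    C–H: 6 × 409 = 2454
    Σ(broken) = 2988 kJ
  Bonds formed (products):
    C–Br: 1 × 284 = 284
    C–C: 1 × 337 = 337
    C–H: 5 × 409 = 2045
    H–Br: 1 × 375 = 375
    Σ(formed) = 3041 kJ
  ΔH_A = 2988 − 3041 = −53 kJ
Reaction B:
  Bonds broken (reactants):
    C–C: 2 × 337 = 674
    C–H: 10 × 409 = 4090
    C–O: 2 × 366 = 732
    O–H: 2 × 445 = 890
    O=O: 1 × 512 = 512
    Σ(broken) = 6898 kJ
  Bonds formed (products):
    C–C: 2 × 337 = 674
    C–H: 8 × 409 = 3272
    C=O: 2 × 824 = 1648
    O–H: 4 × 445 = 1780
    Σ(formed) = 7374 kJ
  ΔH_B = 6898 − 7374 = −476 kJ
ΔH_A − ΔH_B = +423 kJ, so reaction B has the more negative ΔH; |ΔH_A − ΔH_B| = 423 kJ.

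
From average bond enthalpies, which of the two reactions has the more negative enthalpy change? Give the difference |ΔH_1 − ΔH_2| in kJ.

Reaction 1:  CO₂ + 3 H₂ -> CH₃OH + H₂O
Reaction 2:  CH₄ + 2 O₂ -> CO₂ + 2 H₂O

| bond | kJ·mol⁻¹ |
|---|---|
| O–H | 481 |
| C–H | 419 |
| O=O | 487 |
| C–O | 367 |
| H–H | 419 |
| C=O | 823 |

Reaction 1:
  Bonds broken (reactants):
    C=O: 2 × 823 = 1646
    H–H: 3 × 419 = 1257
    Σ(broken) = 2903 kJ
  Bonds formed (products):
    C–H: 3 × 419 = 1257
    C–O: 1 × 367 = 367
    O–H: 3 × 481 = 1443
    Σ(formed) = 3067 kJ
  ΔH_1 = 2903 − 3067 = −164 kJ
Reaction 2:
  Bonds broken (reactants):
    C–H: 4 × 419 = 1676
    O=O: 2 × 487 = 974
    Σ(broken) = 2650 kJ
  Bonds formed (products):
    C=O: 2 × 823 = 1646
    O–H: 4 × 481 = 1924
    Σ(formed) = 3570 kJ
  ΔH_2 = 2650 − 3570 = −920 kJ
ΔH_1 − ΔH_2 = +756 kJ, so reaction 2 has the more negative ΔH; |ΔH_1 − ΔH_2| = 756 kJ.

Reaction 2, by 756 kJ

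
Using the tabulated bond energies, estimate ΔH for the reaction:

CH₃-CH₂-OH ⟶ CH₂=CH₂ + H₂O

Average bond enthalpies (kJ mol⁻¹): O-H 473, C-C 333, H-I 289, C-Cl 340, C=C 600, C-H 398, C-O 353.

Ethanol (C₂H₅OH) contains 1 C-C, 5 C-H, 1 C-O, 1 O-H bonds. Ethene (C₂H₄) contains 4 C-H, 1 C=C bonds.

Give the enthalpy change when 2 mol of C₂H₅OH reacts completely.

Bonds broken (reactants):
  C-C: 1 × 333 = 333
  C-H: 5 × 398 = 1990
  C-O: 1 × 353 = 353
  O-H: 1 × 473 = 473
  Σ(broken) = 3149 kJ
Bonds formed (products):
  C-H: 4 × 398 = 1592
  C=C: 1 × 600 = 600
  O-H: 2 × 473 = 946
  Σ(formed) = 3138 kJ
ΔH = Σ(broken) − Σ(formed) = 3149 − 3138 = +11 kJ
For 2× the reaction as written: 2 × (+11) = +22 kJ

ΔH = +22 kJ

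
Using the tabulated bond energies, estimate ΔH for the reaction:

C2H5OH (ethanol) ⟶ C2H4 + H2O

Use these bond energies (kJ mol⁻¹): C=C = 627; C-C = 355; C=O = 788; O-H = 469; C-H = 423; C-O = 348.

Bonds broken (reactants):
  C-C: 1 × 355 = 355
  C-H: 5 × 423 = 2115
  C-O: 1 × 348 = 348
  O-H: 1 × 469 = 469
  Σ(broken) = 3287 kJ
Bonds formed (products):
  C-H: 4 × 423 = 1692
  C=C: 1 × 627 = 627
  O-H: 2 × 469 = 938
  Σ(formed) = 3257 kJ
ΔH = Σ(broken) − Σ(formed) = 3287 − 3257 = +30 kJ

ΔH ≈ +30 kJ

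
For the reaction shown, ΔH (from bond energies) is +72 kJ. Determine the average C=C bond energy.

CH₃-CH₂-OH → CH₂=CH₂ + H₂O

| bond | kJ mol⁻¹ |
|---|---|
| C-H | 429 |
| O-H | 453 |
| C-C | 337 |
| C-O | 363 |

Let D be the C=C bond energy.
Σ(broken) = 1×337 + 5×429 + 1×363 + 1×453 = 3298
Σ(formed) = 4×429 + 1×D + 2×453 = 2622 + D
ΔH = Σ(broken) − Σ(formed) = (3298) − (2622 + D) = +676 − D
Setting this equal to +72 kJ gives D = 604 kJ/mol.

D(C=C) ≈ 604 kJ/mol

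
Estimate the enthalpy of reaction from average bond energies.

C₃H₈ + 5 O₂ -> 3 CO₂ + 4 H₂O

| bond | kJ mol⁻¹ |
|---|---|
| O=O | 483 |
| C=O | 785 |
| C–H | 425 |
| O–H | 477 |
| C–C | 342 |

Bonds broken (reactants):
  C–C: 2 × 342 = 684
  C–H: 8 × 425 = 3400
  O=O: 5 × 483 = 2415
  Σ(broken) = 6499 kJ
Bonds formed (products):
  C=O: 6 × 785 = 4710
  O–H: 8 × 477 = 3816
  Σ(formed) = 8526 kJ
ΔH = Σ(broken) − Σ(formed) = 6499 − 8526 = −2027 kJ

ΔH ≈ −2027 kJ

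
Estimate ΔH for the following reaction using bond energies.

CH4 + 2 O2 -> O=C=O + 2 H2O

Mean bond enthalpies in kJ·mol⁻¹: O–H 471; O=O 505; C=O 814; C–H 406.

Bonds broken (reactants):
  C–H: 4 × 406 = 1624
  O=O: 2 × 505 = 1010
  Σ(broken) = 2634 kJ
Bonds formed (products):
  C=O: 2 × 814 = 1628
  O–H: 4 × 471 = 1884
  Σ(formed) = 3512 kJ
ΔH = Σ(broken) − Σ(formed) = 2634 − 3512 = −878 kJ

ΔH ≈ −878 kJ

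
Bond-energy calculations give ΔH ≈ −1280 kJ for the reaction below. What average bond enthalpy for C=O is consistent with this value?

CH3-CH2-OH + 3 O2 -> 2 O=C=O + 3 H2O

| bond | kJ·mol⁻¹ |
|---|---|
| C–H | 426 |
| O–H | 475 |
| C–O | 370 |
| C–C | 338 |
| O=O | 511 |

D(C=O) ≈ 819 kJ/mol

Let D be the C=O bond energy.
Σ(broken) = 1×338 + 5×426 + 1×370 + 1×475 + 3×511 = 4846
Σ(formed) = 4×D + 6×475 = 2850 + 4D
ΔH = Σ(broken) − Σ(formed) = (4846) − (2850 + 4D) = +1996 − 4D
Setting this equal to −1280 kJ gives 4D = 3276, so D = 819 kJ/mol.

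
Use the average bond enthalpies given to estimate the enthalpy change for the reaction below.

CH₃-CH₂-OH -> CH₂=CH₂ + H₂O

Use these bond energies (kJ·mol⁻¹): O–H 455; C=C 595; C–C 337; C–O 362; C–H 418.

ΔH ≈ +67 kJ

Bonds broken (reactants):
  C–C: 1 × 337 = 337
  C–H: 5 × 418 = 2090
  C–O: 1 × 362 = 362
  O–H: 1 × 455 = 455
  Σ(broken) = 3244 kJ
Bonds formed (products):
  C–H: 4 × 418 = 1672
  C=C: 1 × 595 = 595
  O–H: 2 × 455 = 910
  Σ(formed) = 3177 kJ
ΔH = Σ(broken) − Σ(formed) = 3244 − 3177 = +67 kJ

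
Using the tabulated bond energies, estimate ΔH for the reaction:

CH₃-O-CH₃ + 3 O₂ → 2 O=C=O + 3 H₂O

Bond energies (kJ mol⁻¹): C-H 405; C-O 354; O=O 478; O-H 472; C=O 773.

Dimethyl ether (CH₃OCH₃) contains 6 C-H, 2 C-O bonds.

ΔH ≈ −1352 kJ

Bonds broken (reactants):
  C-H: 6 × 405 = 2430
  C-O: 2 × 354 = 708
  O=O: 3 × 478 = 1434
  Σ(broken) = 4572 kJ
Bonds formed (products):
  C=O: 4 × 773 = 3092
  O-H: 6 × 472 = 2832
  Σ(formed) = 5924 kJ
ΔH = Σ(broken) − Σ(formed) = 4572 − 5924 = −1352 kJ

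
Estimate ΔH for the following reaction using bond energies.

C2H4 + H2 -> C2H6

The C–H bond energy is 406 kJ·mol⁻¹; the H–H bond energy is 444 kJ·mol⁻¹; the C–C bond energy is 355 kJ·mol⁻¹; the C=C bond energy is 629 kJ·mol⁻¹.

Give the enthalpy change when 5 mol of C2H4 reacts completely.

ΔH = −470 kJ

Bonds broken (reactants):
  C–H: 4 × 406 = 1624
  C=C: 1 × 629 = 629
  H–H: 1 × 444 = 444
  Σ(broken) = 2697 kJ
Bonds formed (products):
  C–C: 1 × 355 = 355
  C–H: 6 × 406 = 2436
  Σ(formed) = 2791 kJ
ΔH = Σ(broken) − Σ(formed) = 2697 − 2791 = −94 kJ
For 5× the reaction as written: 5 × (−94) = −470 kJ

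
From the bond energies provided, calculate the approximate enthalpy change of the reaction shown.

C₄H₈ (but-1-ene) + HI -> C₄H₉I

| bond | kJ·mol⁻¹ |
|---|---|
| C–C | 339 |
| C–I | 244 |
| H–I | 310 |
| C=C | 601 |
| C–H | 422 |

Bonds broken (reactants):
  C–C: 2 × 339 = 678
  C–H: 8 × 422 = 3376
  C=C: 1 × 601 = 601
  H–I: 1 × 310 = 310
  Σ(broken) = 4965 kJ
Bonds formed (products):
  C–C: 3 × 339 = 1017
  C–H: 9 × 422 = 3798
  C–I: 1 × 244 = 244
  Σ(formed) = 5059 kJ
ΔH = Σ(broken) − Σ(formed) = 4965 − 5059 = −94 kJ

ΔH ≈ −94 kJ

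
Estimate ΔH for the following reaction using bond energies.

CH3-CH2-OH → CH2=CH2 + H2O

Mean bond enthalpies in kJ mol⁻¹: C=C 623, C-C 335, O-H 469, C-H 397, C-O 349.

ΔH ≈ −11 kJ

Bonds broken (reactants):
  C-C: 1 × 335 = 335
  C-H: 5 × 397 = 1985
  C-O: 1 × 349 = 349
  O-H: 1 × 469 = 469
  Σ(broken) = 3138 kJ
Bonds formed (products):
  C-H: 4 × 397 = 1588
  C=C: 1 × 623 = 623
  O-H: 2 × 469 = 938
  Σ(formed) = 3149 kJ
ΔH = Σ(broken) − Σ(formed) = 3138 − 3149 = −11 kJ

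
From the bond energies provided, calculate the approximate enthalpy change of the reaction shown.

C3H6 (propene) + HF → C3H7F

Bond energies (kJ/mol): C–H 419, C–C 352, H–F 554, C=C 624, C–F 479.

Bonds broken (reactants):
  C–C: 1 × 352 = 352
  C–H: 6 × 419 = 2514
  C=C: 1 × 624 = 624
  H–F: 1 × 554 = 554
  Σ(broken) = 4044 kJ
Bonds formed (products):
  C–C: 2 × 352 = 704
  C–F: 1 × 479 = 479
  C–H: 7 × 419 = 2933
  Σ(formed) = 4116 kJ
ΔH = Σ(broken) − Σ(formed) = 4044 − 4116 = −72 kJ

ΔH ≈ −72 kJ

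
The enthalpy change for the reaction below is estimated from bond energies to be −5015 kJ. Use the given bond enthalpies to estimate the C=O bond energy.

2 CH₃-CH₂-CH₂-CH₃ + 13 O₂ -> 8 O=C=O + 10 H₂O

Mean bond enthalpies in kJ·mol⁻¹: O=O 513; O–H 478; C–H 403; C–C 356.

D(C=O) ≈ 770 kJ/mol

Let D be the C=O bond energy.
Σ(broken) = 6×356 + 20×403 + 13×513 = 16865
Σ(formed) = 16×D + 20×478 = 9560 + 16D
ΔH = Σ(broken) − Σ(formed) = (16865) − (9560 + 16D) = +7305 − 16D
Setting this equal to −5015 kJ gives 16D = 12320, so D = 770 kJ/mol.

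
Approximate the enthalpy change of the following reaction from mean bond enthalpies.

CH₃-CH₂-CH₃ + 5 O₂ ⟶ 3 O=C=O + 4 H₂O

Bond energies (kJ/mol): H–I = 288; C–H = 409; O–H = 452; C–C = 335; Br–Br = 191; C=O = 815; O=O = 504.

ΔH ≈ −2044 kJ

Bonds broken (reactants):
  C–C: 2 × 335 = 670
  C–H: 8 × 409 = 3272
  O=O: 5 × 504 = 2520
  Σ(broken) = 6462 kJ
Bonds formed (products):
  C=O: 6 × 815 = 4890
  O–H: 8 × 452 = 3616
  Σ(formed) = 8506 kJ
ΔH = Σ(broken) − Σ(formed) = 6462 − 8506 = −2044 kJ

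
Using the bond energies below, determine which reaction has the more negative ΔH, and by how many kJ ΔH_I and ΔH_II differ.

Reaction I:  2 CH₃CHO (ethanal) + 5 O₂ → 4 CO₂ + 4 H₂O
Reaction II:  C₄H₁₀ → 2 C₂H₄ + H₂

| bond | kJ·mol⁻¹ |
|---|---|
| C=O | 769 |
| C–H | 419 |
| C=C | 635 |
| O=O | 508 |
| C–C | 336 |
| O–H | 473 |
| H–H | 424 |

Reaction I:
  Bonds broken (reactants):
    C–C: 2 × 336 = 672
    C–H: 8 × 419 = 3352
    C=O: 2 × 769 = 1538
    O=O: 5 × 508 = 2540
    Σ(broken) = 8102 kJ
  Bonds formed (products):
    C=O: 8 × 769 = 6152
    O–H: 8 × 473 = 3784
    Σ(formed) = 9936 kJ
  ΔH_I = 8102 − 9936 = −1834 kJ
Reaction II:
  Bonds broken (reactants):
    C–C: 3 × 336 = 1008
    C–H: 10 × 419 = 4190
    Σ(broken) = 5198 kJ
  Bonds formed (products):
    C–H: 8 × 419 = 3352
    C=C: 2 × 635 = 1270
    H–H: 1 × 424 = 424
    Σ(formed) = 5046 kJ
  ΔH_II = 5198 − 5046 = +152 kJ
ΔH_I − ΔH_II = −1986 kJ, so reaction I has the more negative ΔH; |ΔH_I − ΔH_II| = 1986 kJ.

Reaction I, by 1986 kJ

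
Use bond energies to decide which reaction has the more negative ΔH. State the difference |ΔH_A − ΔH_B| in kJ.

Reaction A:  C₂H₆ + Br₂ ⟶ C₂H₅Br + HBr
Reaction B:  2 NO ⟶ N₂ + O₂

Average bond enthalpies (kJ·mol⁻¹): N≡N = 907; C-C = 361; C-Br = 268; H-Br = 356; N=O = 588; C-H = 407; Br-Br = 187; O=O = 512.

Reaction B, by 213 kJ

Reaction A:
  Bonds broken (reactants):
    Br-Br: 1 × 187 = 187
    C-C: 1 × 361 = 361
    C-H: 6 × 407 = 2442
    Σ(broken) = 2990 kJ
  Bonds formed (products):
    C-Br: 1 × 268 = 268
    C-C: 1 × 361 = 361
    C-H: 5 × 407 = 2035
    H-Br: 1 × 356 = 356
    Σ(formed) = 3020 kJ
  ΔH_A = 2990 − 3020 = −30 kJ
Reaction B:
  Bonds broken (reactants):
    N=O: 2 × 588 = 1176
    Σ(broken) = 1176 kJ
  Bonds formed (products):
    N≡N: 1 × 907 = 907
    O=O: 1 × 512 = 512
    Σ(formed) = 1419 kJ
  ΔH_B = 1176 − 1419 = −243 kJ
ΔH_A − ΔH_B = +213 kJ, so reaction B has the more negative ΔH; |ΔH_A − ΔH_B| = 213 kJ.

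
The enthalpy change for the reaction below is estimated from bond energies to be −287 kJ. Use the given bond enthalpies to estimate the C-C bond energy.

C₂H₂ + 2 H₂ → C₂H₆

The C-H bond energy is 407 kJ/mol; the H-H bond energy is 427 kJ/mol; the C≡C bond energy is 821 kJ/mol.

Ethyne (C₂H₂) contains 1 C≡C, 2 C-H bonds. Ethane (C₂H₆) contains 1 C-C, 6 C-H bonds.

Let D be the C-C bond energy.
Σ(broken) = 1×821 + 2×407 + 2×427 = 2489
Σ(formed) = 1×D + 6×407 = 2442 + D
ΔH = Σ(broken) − Σ(formed) = (2489) − (2442 + D) = +47 − D
Setting this equal to −287 kJ gives D = 334 kJ/mol.

D(C-C) ≈ 334 kJ/mol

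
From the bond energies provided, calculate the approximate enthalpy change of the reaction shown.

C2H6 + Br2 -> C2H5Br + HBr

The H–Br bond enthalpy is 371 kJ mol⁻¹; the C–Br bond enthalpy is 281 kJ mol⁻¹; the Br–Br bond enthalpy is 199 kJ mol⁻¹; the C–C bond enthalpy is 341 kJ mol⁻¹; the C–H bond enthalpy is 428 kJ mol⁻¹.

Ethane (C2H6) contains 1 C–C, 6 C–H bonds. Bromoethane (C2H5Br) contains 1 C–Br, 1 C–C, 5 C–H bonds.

Bonds broken (reactants):
  Br–Br: 1 × 199 = 199
  C–C: 1 × 341 = 341
  C–H: 6 × 428 = 2568
  Σ(broken) = 3108 kJ
Bonds formed (products):
  C–Br: 1 × 281 = 281
  C–C: 1 × 341 = 341
  C–H: 5 × 428 = 2140
  H–Br: 1 × 371 = 371
  Σ(formed) = 3133 kJ
ΔH = Σ(broken) − Σ(formed) = 3108 − 3133 = −25 kJ

ΔH ≈ −25 kJ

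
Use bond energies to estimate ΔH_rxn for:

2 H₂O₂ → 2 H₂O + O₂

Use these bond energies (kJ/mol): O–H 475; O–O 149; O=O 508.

Bonds broken (reactants):
  O–H: 4 × 475 = 1900
  O–O: 2 × 149 = 298
  Σ(broken) = 2198 kJ
Bonds formed (products):
  O–H: 4 × 475 = 1900
  O=O: 1 × 508 = 508
  Σ(formed) = 2408 kJ
ΔH = Σ(broken) − Σ(formed) = 2198 − 2408 = −210 kJ

ΔH ≈ −210 kJ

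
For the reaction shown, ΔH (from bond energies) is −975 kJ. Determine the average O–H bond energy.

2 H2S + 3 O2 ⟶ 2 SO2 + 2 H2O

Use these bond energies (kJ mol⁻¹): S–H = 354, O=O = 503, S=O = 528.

D(O–H) ≈ 447 kJ/mol

Let D be the O–H bond energy.
Σ(broken) = 3×503 + 4×354 = 2925
Σ(formed) = 4×D + 4×528 = 2112 + 4D
ΔH = Σ(broken) − Σ(formed) = (2925) − (2112 + 4D) = +813 − 4D
Setting this equal to −975 kJ gives 4D = 1788, so D = 447 kJ/mol.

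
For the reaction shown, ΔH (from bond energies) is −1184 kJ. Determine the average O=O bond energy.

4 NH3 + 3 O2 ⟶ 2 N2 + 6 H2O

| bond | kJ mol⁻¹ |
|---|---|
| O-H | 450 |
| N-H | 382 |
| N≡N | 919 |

D(O=O) ≈ 490 kJ/mol

Let D be the O=O bond energy.
Σ(broken) = 12×382 + 3×D = 4584 + 3D
Σ(formed) = 2×919 + 12×450 = 7238
ΔH = Σ(broken) − Σ(formed) = (4584 + 3D) − (7238) = −2654 + 3D
Setting this equal to −1184 kJ gives 3D = 1470, so D = 490 kJ/mol.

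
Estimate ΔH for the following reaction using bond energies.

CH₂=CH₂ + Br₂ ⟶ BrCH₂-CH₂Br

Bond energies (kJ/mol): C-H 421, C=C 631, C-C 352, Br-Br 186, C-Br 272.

Bonds broken (reactants):
  Br-Br: 1 × 186 = 186
  C-H: 4 × 421 = 1684
  C=C: 1 × 631 = 631
  Σ(broken) = 2501 kJ
Bonds formed (products):
  C-Br: 2 × 272 = 544
  C-C: 1 × 352 = 352
  C-H: 4 × 421 = 1684
  Σ(formed) = 2580 kJ
ΔH = Σ(broken) − Σ(formed) = 2501 − 2580 = −79 kJ

ΔH ≈ −79 kJ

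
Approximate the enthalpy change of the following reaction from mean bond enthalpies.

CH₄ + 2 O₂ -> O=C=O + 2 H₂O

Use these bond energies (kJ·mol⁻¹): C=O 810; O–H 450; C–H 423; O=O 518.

ΔH ≈ −692 kJ

Bonds broken (reactants):
  C–H: 4 × 423 = 1692
  O=O: 2 × 518 = 1036
  Σ(broken) = 2728 kJ
Bonds formed (products):
  C=O: 2 × 810 = 1620
  O–H: 4 × 450 = 1800
  Σ(formed) = 3420 kJ
ΔH = Σ(broken) − Σ(formed) = 2728 − 3420 = −692 kJ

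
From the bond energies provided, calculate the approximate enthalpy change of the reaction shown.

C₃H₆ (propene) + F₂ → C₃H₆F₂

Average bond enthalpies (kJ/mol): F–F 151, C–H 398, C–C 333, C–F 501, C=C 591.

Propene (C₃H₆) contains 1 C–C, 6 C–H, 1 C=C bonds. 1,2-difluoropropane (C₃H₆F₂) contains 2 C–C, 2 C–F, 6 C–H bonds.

ΔH ≈ −593 kJ

Bonds broken (reactants):
  C–C: 1 × 333 = 333
  C–H: 6 × 398 = 2388
  C=C: 1 × 591 = 591
  F–F: 1 × 151 = 151
  Σ(broken) = 3463 kJ
Bonds formed (products):
  C–C: 2 × 333 = 666
  C–F: 2 × 501 = 1002
  C–H: 6 × 398 = 2388
  Σ(formed) = 4056 kJ
ΔH = Σ(broken) − Σ(formed) = 3463 − 4056 = −593 kJ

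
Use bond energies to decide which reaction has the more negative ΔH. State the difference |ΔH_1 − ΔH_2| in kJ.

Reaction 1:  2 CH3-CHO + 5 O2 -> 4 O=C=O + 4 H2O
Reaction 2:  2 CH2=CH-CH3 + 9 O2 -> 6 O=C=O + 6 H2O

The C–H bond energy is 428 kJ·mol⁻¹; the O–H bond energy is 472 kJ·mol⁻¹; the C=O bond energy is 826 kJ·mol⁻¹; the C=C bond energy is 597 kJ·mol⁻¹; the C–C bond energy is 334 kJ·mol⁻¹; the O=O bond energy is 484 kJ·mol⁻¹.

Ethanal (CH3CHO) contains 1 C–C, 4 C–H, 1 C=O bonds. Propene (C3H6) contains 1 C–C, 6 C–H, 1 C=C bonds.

Reaction 2, by 2002 kJ

Reaction 1:
  Bonds broken (reactants):
    C–C: 2 × 334 = 668
    C–H: 8 × 428 = 3424
    C=O: 2 × 826 = 1652
    O=O: 5 × 484 = 2420
    Σ(broken) = 8164 kJ
  Bonds formed (products):
    C=O: 8 × 826 = 6608
    O–H: 8 × 472 = 3776
    Σ(formed) = 10384 kJ
  ΔH_1 = 8164 − 10384 = −2220 kJ
Reaction 2:
  Bonds broken (reactants):
    C–C: 2 × 334 = 668
    C–H: 12 × 428 = 5136
    C=C: 2 × 597 = 1194
    O=O: 9 × 484 = 4356
    Σ(broken) = 11354 kJ
  Bonds formed (products):
    C=O: 12 × 826 = 9912
    O–H: 12 × 472 = 5664
    Σ(formed) = 15576 kJ
  ΔH_2 = 11354 − 15576 = −4222 kJ
ΔH_1 − ΔH_2 = +2002 kJ, so reaction 2 has the more negative ΔH; |ΔH_1 − ΔH_2| = 2002 kJ.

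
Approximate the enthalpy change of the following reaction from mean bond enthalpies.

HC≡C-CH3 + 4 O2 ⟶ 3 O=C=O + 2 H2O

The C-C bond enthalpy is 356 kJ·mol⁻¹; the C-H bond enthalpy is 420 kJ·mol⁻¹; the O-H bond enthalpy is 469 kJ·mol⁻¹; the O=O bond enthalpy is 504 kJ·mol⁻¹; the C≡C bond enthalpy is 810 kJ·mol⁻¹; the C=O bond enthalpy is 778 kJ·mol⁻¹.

Bonds broken (reactants):
  C≡C: 1 × 810 = 810
  C-C: 1 × 356 = 356
  C-H: 4 × 420 = 1680
  O=O: 4 × 504 = 2016
  Σ(broken) = 4862 kJ
Bonds formed (products):
  C=O: 6 × 778 = 4668
  O-H: 4 × 469 = 1876
  Σ(formed) = 6544 kJ
ΔH = Σ(broken) − Σ(formed) = 4862 − 6544 = −1682 kJ

ΔH ≈ −1682 kJ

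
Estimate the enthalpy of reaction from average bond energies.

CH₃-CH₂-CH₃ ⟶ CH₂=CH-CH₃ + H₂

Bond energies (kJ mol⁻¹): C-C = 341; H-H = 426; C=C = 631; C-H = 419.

ΔH ≈ +122 kJ

Bonds broken (reactants):
  C-C: 2 × 341 = 682
  C-H: 8 × 419 = 3352
  Σ(broken) = 4034 kJ
Bonds formed (products):
  C-C: 1 × 341 = 341
  C-H: 6 × 419 = 2514
  C=C: 1 × 631 = 631
  H-H: 1 × 426 = 426
  Σ(formed) = 3912 kJ
ΔH = Σ(broken) − Σ(formed) = 4034 − 3912 = +122 kJ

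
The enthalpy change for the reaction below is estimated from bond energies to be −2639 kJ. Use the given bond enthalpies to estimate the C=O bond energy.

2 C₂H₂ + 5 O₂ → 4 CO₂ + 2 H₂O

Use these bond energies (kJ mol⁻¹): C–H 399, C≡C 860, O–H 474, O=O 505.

D(C=O) ≈ 823 kJ/mol

Let D be the C=O bond energy.
Σ(broken) = 2×860 + 4×399 + 5×505 = 5841
Σ(formed) = 8×D + 4×474 = 1896 + 8D
ΔH = Σ(broken) − Σ(formed) = (5841) − (1896 + 8D) = +3945 − 8D
Setting this equal to −2639 kJ gives 8D = 6584, so D = 823 kJ/mol.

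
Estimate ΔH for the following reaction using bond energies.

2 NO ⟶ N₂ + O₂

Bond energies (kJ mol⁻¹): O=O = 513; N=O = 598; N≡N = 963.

ΔH ≈ −280 kJ

Bonds broken (reactants):
  N=O: 2 × 598 = 1196
  Σ(broken) = 1196 kJ
Bonds formed (products):
  N≡N: 1 × 963 = 963
  O=O: 1 × 513 = 513
  Σ(formed) = 1476 kJ
ΔH = Σ(broken) − Σ(formed) = 1196 − 1476 = −280 kJ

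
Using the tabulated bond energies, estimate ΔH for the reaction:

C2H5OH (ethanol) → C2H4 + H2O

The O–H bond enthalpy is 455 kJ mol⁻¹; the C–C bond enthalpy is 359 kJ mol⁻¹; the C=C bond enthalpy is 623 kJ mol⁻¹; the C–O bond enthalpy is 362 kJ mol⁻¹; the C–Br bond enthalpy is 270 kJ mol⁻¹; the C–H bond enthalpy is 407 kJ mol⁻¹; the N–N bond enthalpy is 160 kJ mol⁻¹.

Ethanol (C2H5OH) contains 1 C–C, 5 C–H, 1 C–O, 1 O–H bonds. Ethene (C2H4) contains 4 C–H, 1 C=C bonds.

ΔH ≈ +50 kJ

Bonds broken (reactants):
  C–C: 1 × 359 = 359
  C–H: 5 × 407 = 2035
  C–O: 1 × 362 = 362
  O–H: 1 × 455 = 455
  Σ(broken) = 3211 kJ
Bonds formed (products):
  C–H: 4 × 407 = 1628
  C=C: 1 × 623 = 623
  O–H: 2 × 455 = 910
  Σ(formed) = 3161 kJ
ΔH = Σ(broken) − Σ(formed) = 3211 − 3161 = +50 kJ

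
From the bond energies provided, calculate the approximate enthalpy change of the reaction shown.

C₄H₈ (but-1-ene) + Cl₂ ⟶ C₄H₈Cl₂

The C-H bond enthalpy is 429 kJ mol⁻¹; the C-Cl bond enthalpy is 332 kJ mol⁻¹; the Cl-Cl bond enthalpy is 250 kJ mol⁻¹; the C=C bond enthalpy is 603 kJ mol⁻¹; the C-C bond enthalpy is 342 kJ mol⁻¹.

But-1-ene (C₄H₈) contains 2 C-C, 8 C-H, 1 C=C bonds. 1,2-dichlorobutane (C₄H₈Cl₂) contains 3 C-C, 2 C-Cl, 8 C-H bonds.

Bonds broken (reactants):
  C-C: 2 × 342 = 684
  C-H: 8 × 429 = 3432
  C=C: 1 × 603 = 603
  Cl-Cl: 1 × 250 = 250
  Σ(broken) = 4969 kJ
Bonds formed (products):
  C-C: 3 × 342 = 1026
  C-Cl: 2 × 332 = 664
  C-H: 8 × 429 = 3432
  Σ(formed) = 5122 kJ
ΔH = Σ(broken) − Σ(formed) = 4969 − 5122 = −153 kJ

ΔH ≈ −153 kJ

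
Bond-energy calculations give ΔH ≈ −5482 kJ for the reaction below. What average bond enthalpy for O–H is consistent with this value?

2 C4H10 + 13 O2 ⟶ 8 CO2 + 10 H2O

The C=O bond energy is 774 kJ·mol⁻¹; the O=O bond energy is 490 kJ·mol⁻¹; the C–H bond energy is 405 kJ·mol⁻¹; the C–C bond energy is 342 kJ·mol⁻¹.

Let D be the O–H bond energy.
Σ(broken) = 6×342 + 20×405 + 13×490 = 16522
Σ(formed) = 16×774 + 20×D = 12384 + 20D
ΔH = Σ(broken) − Σ(formed) = (16522) − (12384 + 20D) = +4138 − 20D
Setting this equal to −5482 kJ gives 20D = 9620, so D = 481 kJ/mol.

D(O–H) ≈ 481 kJ/mol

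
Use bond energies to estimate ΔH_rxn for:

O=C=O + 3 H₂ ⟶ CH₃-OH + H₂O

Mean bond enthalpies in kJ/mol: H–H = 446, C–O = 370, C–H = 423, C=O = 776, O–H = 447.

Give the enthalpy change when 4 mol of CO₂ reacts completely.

ΔH = −360 kJ

Bonds broken (reactants):
  C=O: 2 × 776 = 1552
  H–H: 3 × 446 = 1338
  Σ(broken) = 2890 kJ
Bonds formed (products):
  C–H: 3 × 423 = 1269
  C–O: 1 × 370 = 370
  O–H: 3 × 447 = 1341
  Σ(formed) = 2980 kJ
ΔH = Σ(broken) − Σ(formed) = 2890 − 2980 = −90 kJ
For 4× the reaction as written: 4 × (−90) = −360 kJ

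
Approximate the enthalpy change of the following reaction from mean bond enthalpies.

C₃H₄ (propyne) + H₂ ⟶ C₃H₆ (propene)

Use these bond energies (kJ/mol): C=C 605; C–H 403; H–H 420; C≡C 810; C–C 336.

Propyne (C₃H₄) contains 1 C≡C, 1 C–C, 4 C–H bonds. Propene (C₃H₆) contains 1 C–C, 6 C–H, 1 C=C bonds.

ΔH ≈ −181 kJ

Bonds broken (reactants):
  C≡C: 1 × 810 = 810
  C–C: 1 × 336 = 336
  C–H: 4 × 403 = 1612
  H–H: 1 × 420 = 420
  Σ(broken) = 3178 kJ
Bonds formed (products):
  C–C: 1 × 336 = 336
  C–H: 6 × 403 = 2418
  C=C: 1 × 605 = 605
  Σ(formed) = 3359 kJ
ΔH = Σ(broken) − Σ(formed) = 3178 − 3359 = −181 kJ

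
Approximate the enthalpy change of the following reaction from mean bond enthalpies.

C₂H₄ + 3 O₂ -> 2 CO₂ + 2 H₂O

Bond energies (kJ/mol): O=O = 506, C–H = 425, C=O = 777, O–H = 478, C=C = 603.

Bonds broken (reactants):
  C–H: 4 × 425 = 1700
  C=C: 1 × 603 = 603
  O=O: 3 × 506 = 1518
  Σ(broken) = 3821 kJ
Bonds formed (products):
  C=O: 4 × 777 = 3108
  O–H: 4 × 478 = 1912
  Σ(formed) = 5020 kJ
ΔH = Σ(broken) − Σ(formed) = 3821 − 5020 = −1199 kJ

ΔH ≈ −1199 kJ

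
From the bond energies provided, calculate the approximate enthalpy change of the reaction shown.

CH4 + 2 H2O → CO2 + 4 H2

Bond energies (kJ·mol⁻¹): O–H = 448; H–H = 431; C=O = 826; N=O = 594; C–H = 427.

ΔH ≈ +124 kJ

Bonds broken (reactants):
  C–H: 4 × 427 = 1708
  O–H: 4 × 448 = 1792
  Σ(broken) = 3500 kJ
Bonds formed (products):
  C=O: 2 × 826 = 1652
  H–H: 4 × 431 = 1724
  Σ(formed) = 3376 kJ
ΔH = Σ(broken) − Σ(formed) = 3500 − 3376 = +124 kJ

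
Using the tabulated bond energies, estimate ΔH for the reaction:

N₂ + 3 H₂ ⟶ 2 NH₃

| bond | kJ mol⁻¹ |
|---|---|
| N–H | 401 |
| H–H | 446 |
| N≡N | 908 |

ΔH ≈ −160 kJ

Bonds broken (reactants):
  H–H: 3 × 446 = 1338
  N≡N: 1 × 908 = 908
  Σ(broken) = 2246 kJ
Bonds formed (products):
  N–H: 6 × 401 = 2406
  Σ(formed) = 2406 kJ
ΔH = Σ(broken) − Σ(formed) = 2246 − 2406 = −160 kJ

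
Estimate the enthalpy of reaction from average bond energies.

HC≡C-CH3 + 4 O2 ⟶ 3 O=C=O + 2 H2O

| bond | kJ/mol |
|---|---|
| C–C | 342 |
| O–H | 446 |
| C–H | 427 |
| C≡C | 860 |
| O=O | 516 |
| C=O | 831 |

Bonds broken (reactants):
  C≡C: 1 × 860 = 860
  C–C: 1 × 342 = 342
  C–H: 4 × 427 = 1708
  O=O: 4 × 516 = 2064
  Σ(broken) = 4974 kJ
Bonds formed (products):
  C=O: 6 × 831 = 4986
  O–H: 4 × 446 = 1784
  Σ(formed) = 6770 kJ
ΔH = Σ(broken) − Σ(formed) = 4974 − 6770 = −1796 kJ

ΔH ≈ −1796 kJ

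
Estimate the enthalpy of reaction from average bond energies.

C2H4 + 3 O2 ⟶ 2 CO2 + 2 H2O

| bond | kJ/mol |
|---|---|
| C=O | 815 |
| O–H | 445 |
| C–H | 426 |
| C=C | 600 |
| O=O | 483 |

ΔH ≈ −1287 kJ

Bonds broken (reactants):
  C–H: 4 × 426 = 1704
  C=C: 1 × 600 = 600
  O=O: 3 × 483 = 1449
  Σ(broken) = 3753 kJ
Bonds formed (products):
  C=O: 4 × 815 = 3260
  O–H: 4 × 445 = 1780
  Σ(formed) = 5040 kJ
ΔH = Σ(broken) − Σ(formed) = 3753 − 5040 = −1287 kJ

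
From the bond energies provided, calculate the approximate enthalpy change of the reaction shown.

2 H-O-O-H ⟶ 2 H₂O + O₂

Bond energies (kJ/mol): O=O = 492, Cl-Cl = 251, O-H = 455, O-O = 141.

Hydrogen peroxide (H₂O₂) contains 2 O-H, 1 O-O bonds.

ΔH ≈ −210 kJ

Bonds broken (reactants):
  O-H: 4 × 455 = 1820
  O-O: 2 × 141 = 282
  Σ(broken) = 2102 kJ
Bonds formed (products):
  O-H: 4 × 455 = 1820
  O=O: 1 × 492 = 492
  Σ(formed) = 2312 kJ
ΔH = Σ(broken) − Σ(formed) = 2102 − 2312 = −210 kJ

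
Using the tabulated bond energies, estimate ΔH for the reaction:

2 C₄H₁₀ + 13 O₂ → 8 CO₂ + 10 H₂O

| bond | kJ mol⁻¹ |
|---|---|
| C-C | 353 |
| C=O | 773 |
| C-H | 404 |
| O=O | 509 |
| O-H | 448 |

Bonds broken (reactants):
  C-C: 6 × 353 = 2118
  C-H: 20 × 404 = 8080
  O=O: 13 × 509 = 6617
  Σ(broken) = 16815 kJ
Bonds formed (products):
  C=O: 16 × 773 = 12368
  O-H: 20 × 448 = 8960
  Σ(formed) = 21328 kJ
ΔH = Σ(broken) − Σ(formed) = 16815 − 21328 = −4513 kJ

ΔH ≈ −4513 kJ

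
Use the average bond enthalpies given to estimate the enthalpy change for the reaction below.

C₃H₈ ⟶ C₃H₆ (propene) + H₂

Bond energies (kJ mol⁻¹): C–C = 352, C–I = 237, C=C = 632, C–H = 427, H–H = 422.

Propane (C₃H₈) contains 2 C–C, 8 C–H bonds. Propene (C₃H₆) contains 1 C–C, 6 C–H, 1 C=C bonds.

ΔH ≈ +152 kJ

Bonds broken (reactants):
  C–C: 2 × 352 = 704
  C–H: 8 × 427 = 3416
  Σ(broken) = 4120 kJ
Bonds formed (products):
  C–C: 1 × 352 = 352
  C–H: 6 × 427 = 2562
  C=C: 1 × 632 = 632
  H–H: 1 × 422 = 422
  Σ(formed) = 3968 kJ
ΔH = Σ(broken) − Σ(formed) = 4120 − 3968 = +152 kJ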